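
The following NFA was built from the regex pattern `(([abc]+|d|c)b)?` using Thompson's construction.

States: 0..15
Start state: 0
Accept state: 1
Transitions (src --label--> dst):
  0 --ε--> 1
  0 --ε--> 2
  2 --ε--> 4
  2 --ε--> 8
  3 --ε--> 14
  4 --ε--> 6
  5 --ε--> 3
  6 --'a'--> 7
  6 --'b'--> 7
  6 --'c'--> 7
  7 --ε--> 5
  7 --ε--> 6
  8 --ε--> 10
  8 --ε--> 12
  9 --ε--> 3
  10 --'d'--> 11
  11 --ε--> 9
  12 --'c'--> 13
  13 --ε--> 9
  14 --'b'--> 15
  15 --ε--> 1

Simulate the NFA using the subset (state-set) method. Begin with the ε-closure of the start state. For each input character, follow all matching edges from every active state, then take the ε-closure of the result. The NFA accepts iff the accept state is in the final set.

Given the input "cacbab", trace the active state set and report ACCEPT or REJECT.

start: ε-closure({0}) = {0,1,2,4,6,8,10,12}
'c' @ 1: {3,5,6,7,9,13,14}
'a' @ 2: {3,5,6,7,14}
'c' @ 3: {3,5,6,7,14}
'b' @ 4: {1,3,5,6,7,14,15}  ✓accept
'a' @ 5: {3,5,6,7,14}
'b' @ 6: {1,3,5,6,7,14,15}  ✓accept
after full input: {1,3,5,6,7,14,15}  (accept=1 in)

Answer: ACCEPT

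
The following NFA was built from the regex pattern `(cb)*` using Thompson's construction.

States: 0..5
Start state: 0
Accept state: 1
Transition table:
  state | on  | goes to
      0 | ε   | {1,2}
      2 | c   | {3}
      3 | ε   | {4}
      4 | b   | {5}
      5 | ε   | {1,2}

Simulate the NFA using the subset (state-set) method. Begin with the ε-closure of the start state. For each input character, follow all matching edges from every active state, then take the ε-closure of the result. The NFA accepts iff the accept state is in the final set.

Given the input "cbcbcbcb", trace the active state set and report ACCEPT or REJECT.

S₀ = ε-closure({0}) = {0,1,2}
'c' @ 1: {3,4}
'b' @ 2: {1,2,5}  [accepting]
'c' @ 3: {3,4}
'b' @ 4: {1,2,5}  [accepting]
'c' @ 5: {3,4}
'b' @ 6: {1,2,5}  [accepting]
'c' @ 7: {3,4}
'b' @ 8: {1,2,5}  [accepting]
after full input: {1,2,5}  (accept=1 in)

Answer: ACCEPT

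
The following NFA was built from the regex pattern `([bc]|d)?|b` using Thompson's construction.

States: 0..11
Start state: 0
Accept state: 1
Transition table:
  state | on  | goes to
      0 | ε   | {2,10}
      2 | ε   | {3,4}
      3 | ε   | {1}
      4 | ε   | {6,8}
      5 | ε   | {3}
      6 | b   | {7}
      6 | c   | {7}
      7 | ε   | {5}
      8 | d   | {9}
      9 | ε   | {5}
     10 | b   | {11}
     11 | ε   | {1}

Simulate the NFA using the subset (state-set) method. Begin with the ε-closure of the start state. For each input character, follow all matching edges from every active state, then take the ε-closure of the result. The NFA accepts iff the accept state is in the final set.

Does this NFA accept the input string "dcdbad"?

Answer: REJECT

Steps:
initial (ε-close {0}): {0,1,2,3,4,6,8,10}
'd' @ 1: {1,3,5,9}  ✓accept
'c' @ 2: {}  — dead — no transitions
rest 'dbad' ignored (set empty)
final: {}; accept 1 not in set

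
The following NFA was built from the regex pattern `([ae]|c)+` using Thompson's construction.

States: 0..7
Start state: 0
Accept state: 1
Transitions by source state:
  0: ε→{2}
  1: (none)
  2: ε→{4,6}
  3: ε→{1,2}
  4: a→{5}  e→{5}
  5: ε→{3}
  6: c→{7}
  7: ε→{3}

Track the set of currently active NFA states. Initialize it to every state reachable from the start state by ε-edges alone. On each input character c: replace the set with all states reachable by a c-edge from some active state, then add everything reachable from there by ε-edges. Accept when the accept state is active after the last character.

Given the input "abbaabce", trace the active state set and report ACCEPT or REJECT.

Answer: REJECT

Steps:
S₀ = ε-closure({0}) = {0,2,4,6}
'a' @ 1: {1,2,3,4,5,6}  (accept∈set)
'b' @ 2: {}  — dead — no transitions
rest 'baabce' ignored (set empty)
end set {} — state 1 not in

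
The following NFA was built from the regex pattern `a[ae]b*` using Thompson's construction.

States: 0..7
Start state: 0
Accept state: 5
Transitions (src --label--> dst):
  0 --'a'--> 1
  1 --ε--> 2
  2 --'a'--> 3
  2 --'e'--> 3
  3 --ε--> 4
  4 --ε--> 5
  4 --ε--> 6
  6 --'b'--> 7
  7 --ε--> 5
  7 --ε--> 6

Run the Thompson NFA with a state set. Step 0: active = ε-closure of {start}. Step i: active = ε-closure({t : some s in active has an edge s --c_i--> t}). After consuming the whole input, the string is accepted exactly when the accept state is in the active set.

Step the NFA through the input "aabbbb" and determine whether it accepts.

Answer: ACCEPT

Trace:
initial (ε-close {0}): {0}
'a' @ 1: {1,2}
'a' @ 2: {3,4,5,6}  [accepting]
'b' @ 3: {5,6,7}  [accepting]
'b' @ 4: {5,6,7}  [accepting]
'b' @ 5: {5,6,7}  [accepting]
'b' @ 6: {5,6,7}  [accepting]
end set {5,6,7} — state 5 in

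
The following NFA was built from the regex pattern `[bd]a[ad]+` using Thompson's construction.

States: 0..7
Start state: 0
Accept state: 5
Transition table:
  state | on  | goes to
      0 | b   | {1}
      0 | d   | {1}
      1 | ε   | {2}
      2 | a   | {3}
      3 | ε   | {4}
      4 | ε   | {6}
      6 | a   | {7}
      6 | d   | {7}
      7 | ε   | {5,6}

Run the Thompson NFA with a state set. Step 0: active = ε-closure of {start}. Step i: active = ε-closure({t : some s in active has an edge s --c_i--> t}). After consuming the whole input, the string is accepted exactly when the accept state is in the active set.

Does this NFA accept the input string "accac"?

Answer: REJECT

Trace:
S₀ = ε-closure({0}) = {0}
'a' @ 1: {}  — dead — no transitions
rest 'ccac' ignored (set empty)
after full input: {}  (accept=5 not in)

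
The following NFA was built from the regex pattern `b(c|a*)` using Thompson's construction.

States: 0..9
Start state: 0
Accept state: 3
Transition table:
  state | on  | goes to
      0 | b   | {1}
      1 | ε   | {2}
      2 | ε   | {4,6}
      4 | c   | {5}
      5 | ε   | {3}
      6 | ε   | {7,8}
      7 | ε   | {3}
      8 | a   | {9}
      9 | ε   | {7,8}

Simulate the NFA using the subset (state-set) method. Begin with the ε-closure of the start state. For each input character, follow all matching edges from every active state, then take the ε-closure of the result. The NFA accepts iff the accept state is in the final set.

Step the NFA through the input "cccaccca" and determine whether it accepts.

initial (ε-close {0}): {0}
'c' @ 1: {}  — dead — no transitions
rest 'ccaccca' ignored (set empty)
end set {} — state 3 not in

Answer: REJECT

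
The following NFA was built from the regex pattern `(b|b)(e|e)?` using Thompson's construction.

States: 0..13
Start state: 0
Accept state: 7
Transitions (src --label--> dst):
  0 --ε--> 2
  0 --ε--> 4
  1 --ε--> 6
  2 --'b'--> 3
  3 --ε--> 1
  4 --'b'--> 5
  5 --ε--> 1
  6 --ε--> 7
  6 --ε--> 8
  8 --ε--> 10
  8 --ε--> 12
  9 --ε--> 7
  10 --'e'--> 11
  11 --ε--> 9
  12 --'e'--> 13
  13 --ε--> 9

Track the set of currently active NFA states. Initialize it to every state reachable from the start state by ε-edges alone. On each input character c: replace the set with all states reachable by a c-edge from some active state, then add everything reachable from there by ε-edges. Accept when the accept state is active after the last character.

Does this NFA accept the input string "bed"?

Answer: REJECT

Derivation:
start: ε-closure({0}) = {0,2,4}
'b' @ 1: {1,3,5,6,7,8,10,12}  [accepting]
'e' @ 2: {7,9,11,13}  [accepting]
'd' @ 3: {}  — dead — no transitions
end set {} — state 7 not in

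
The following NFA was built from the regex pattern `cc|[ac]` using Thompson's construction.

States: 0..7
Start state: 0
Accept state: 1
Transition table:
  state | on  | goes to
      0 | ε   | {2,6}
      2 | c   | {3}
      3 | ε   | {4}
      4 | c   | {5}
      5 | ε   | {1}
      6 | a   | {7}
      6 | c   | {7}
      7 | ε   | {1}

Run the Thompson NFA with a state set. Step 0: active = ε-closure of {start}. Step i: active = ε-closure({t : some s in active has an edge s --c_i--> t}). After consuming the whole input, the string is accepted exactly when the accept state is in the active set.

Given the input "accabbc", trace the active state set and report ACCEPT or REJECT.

initial (ε-close {0}): {0,2,6}
'a' @ 1: {1,7}  ✓accept
'c' @ 2: {}  — no active states
rest 'cabbc' ignored (set empty)
end set {} — state 1 not in

Answer: REJECT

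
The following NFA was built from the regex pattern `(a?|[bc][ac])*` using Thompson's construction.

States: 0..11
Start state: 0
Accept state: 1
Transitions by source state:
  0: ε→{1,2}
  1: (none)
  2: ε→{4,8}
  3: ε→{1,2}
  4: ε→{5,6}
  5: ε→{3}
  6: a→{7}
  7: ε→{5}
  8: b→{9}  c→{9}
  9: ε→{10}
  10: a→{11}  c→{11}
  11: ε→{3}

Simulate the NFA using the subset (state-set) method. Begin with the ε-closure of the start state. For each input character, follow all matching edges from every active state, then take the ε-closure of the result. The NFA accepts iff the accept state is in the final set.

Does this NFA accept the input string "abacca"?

Answer: ACCEPT

Trace:
start: ε-closure({0}) = {0,1,2,3,4,5,6,8}
'a' @ 1: {1,2,3,4,5,6,7,8}  ✓accept
'b' @ 2: {9,10}
'a' @ 3: {1,2,3,4,5,6,8,11}  ✓accept
'c' @ 4: {9,10}
'c' @ 5: {1,2,3,4,5,6,8,11}  ✓accept
'a' @ 6: {1,2,3,4,5,6,7,8}  ✓accept
end set {1,2,3,4,5,6,7,8} — state 1 in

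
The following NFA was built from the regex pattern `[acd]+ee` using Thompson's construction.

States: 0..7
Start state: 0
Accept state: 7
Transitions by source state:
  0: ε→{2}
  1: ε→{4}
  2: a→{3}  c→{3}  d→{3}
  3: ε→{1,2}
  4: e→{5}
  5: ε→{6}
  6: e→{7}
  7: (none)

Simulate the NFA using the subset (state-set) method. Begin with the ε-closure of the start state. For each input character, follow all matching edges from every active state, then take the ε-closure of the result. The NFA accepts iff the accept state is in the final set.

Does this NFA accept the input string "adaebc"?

Answer: REJECT

Steps:
initial (ε-close {0}): {0,2}
'a' @ 1: {1,2,3,4}
'd' @ 2: {1,2,3,4}
'a' @ 3: {1,2,3,4}
'e' @ 4: {5,6}
'b' @ 5: {}  — no active states
rest 'c' ignored (set empty)
end set {} — state 7 not in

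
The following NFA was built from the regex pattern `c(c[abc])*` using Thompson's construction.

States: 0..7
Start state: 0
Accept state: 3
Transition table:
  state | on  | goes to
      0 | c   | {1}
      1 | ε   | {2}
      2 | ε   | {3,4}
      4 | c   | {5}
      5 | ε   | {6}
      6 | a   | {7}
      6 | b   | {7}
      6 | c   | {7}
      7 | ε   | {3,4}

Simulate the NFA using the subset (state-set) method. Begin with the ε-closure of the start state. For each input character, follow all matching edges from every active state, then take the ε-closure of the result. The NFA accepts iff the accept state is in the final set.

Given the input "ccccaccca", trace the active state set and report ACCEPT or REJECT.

start: ε-closure({0}) = {0}
'c' @ 1: {1,2,3,4}  ✓accept
'c' @ 2: {5,6}
'c' @ 3: {3,4,7}  ✓accept
'c' @ 4: {5,6}
'a' @ 5: {3,4,7}  ✓accept
'c' @ 6: {5,6}
'c' @ 7: {3,4,7}  ✓accept
'c' @ 8: {5,6}
'a' @ 9: {3,4,7}  ✓accept
end set {3,4,7} — state 3 in

Answer: ACCEPT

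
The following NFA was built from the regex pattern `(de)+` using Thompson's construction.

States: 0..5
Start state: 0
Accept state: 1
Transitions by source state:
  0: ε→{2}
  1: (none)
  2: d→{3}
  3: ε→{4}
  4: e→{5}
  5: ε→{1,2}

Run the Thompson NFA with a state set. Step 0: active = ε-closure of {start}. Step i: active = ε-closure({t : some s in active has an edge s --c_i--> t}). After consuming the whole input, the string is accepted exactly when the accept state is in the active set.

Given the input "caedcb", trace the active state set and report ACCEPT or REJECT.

Answer: REJECT

Derivation:
start: ε-closure({0}) = {0,2}
'c' @ 1: {}  — dead — no transitions
rest 'aedcb' ignored (set empty)
after full input: {}  (accept=1 not in)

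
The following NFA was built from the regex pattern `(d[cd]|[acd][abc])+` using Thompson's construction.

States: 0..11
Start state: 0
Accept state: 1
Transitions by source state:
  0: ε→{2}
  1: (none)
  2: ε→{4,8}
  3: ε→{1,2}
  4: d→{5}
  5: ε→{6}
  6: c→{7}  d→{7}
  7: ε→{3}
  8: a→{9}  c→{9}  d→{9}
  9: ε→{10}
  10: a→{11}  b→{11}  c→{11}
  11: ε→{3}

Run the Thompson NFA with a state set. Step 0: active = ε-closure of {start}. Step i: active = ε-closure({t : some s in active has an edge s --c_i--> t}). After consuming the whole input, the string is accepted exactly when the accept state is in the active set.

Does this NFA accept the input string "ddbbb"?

S₀ = ε-closure({0}) = {0,2,4,8}
'd' @ 1: {5,6,9,10}
'd' @ 2: {1,2,3,4,7,8}  (accept∈set)
'b' @ 3: {}  — state set empty
rest 'bb' ignored (set empty)
final: {}; accept 1 not in set

Answer: REJECT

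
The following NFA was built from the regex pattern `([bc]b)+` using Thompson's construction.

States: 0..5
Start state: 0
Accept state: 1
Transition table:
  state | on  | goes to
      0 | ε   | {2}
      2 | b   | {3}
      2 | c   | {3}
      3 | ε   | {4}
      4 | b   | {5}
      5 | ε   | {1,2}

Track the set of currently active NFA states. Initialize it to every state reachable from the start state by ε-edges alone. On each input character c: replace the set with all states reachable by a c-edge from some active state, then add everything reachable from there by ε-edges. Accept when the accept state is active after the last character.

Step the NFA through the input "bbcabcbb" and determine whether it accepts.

start: ε-closure({0}) = {0,2}
'b' @ 1: {3,4}
'b' @ 2: {1,2,5}  (accept∈set)
'c' @ 3: {3,4}
'a' @ 4: {}  — state set empty
rest 'bcbb' ignored (set empty)
final: {}; accept 1 not in set

Answer: REJECT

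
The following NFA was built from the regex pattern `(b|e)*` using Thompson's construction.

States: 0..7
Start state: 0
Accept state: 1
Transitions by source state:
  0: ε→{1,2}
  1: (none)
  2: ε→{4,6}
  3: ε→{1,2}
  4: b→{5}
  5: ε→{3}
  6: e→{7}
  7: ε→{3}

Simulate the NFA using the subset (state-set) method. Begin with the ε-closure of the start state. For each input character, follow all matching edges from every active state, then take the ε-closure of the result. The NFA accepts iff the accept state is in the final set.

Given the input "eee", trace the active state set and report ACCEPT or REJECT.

S₀ = ε-closure({0}) = {0,1,2,4,6}
'e' @ 1: {1,2,3,4,6,7}  ✓accept
'e' @ 2: {1,2,3,4,6,7}  ✓accept
'e' @ 3: {1,2,3,4,6,7}  ✓accept
end set {1,2,3,4,6,7} — state 1 in

Answer: ACCEPT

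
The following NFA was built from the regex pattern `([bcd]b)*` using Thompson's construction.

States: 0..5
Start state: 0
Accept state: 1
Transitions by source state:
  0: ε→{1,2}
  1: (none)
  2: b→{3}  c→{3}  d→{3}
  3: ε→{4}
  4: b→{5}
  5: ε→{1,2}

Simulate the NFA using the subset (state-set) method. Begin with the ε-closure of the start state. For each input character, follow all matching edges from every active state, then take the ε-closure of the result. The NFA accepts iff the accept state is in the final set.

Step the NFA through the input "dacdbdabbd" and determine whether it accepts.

Answer: REJECT

Derivation:
start: ε-closure({0}) = {0,1,2}
'd' @ 1: {3,4}
'a' @ 2: {}  — no active states
rest 'cdbdabbd' ignored (set empty)
end set {} — state 1 not in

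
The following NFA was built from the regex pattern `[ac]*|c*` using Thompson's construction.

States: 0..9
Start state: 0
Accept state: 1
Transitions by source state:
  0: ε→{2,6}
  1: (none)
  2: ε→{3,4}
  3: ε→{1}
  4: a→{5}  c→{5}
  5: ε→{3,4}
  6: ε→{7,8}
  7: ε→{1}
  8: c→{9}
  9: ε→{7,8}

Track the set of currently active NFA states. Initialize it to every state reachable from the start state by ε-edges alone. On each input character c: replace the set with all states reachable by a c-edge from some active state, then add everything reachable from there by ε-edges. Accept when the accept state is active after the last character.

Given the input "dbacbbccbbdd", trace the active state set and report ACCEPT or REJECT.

Answer: REJECT

Trace:
start: ε-closure({0}) = {0,1,2,3,4,6,7,8}
'd' @ 1: {}  — dead — no transitions
rest 'bacbbccbbdd' ignored (set empty)
after full input: {}  (accept=1 not in)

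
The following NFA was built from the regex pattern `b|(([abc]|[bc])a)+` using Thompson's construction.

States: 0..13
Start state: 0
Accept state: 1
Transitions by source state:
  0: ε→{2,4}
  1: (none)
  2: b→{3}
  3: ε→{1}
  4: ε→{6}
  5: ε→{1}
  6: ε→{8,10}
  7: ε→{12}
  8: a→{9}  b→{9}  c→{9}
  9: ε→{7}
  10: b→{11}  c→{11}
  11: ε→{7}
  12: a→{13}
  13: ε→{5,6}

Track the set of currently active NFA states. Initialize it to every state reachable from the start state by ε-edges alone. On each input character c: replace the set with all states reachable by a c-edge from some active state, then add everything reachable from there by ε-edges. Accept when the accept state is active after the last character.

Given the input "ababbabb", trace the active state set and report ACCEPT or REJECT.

initial (ε-close {0}): {0,2,4,6,8,10}
'a' @ 1: {7,9,12}
'b' @ 2: {}  — no active states
rest 'abbabb' ignored (set empty)
after full input: {}  (accept=1 not in)

Answer: REJECT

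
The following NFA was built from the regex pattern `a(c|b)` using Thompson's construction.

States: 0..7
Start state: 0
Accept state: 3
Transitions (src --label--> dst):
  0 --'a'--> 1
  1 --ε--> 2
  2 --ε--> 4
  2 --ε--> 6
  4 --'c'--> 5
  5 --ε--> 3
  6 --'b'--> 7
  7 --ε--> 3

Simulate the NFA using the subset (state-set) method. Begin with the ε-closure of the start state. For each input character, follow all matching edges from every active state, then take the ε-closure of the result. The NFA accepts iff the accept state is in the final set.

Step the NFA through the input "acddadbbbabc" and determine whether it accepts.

Answer: REJECT

Derivation:
S₀ = ε-closure({0}) = {0}
'a' @ 1: {1,2,4,6}
'c' @ 2: {3,5}  ✓accept
'd' @ 3: {}  — no active states
rest 'dadbbbabc' ignored (set empty)
final: {}; accept 3 not in set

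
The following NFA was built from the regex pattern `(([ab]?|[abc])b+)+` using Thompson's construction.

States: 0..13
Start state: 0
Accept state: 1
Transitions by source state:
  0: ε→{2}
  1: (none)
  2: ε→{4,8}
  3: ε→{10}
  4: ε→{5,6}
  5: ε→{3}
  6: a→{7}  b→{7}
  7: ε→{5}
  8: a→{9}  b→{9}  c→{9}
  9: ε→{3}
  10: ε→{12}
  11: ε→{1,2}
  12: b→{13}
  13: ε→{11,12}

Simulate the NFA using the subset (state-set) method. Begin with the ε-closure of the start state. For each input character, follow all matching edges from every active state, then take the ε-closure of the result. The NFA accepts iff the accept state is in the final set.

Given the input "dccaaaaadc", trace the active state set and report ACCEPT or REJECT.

Answer: REJECT

Trace:
start: ε-closure({0}) = {0,2,3,4,5,6,8,10,12}
'd' @ 1: {}  — dead — no transitions
rest 'ccaaaaadc' ignored (set empty)
after full input: {}  (accept=1 not in)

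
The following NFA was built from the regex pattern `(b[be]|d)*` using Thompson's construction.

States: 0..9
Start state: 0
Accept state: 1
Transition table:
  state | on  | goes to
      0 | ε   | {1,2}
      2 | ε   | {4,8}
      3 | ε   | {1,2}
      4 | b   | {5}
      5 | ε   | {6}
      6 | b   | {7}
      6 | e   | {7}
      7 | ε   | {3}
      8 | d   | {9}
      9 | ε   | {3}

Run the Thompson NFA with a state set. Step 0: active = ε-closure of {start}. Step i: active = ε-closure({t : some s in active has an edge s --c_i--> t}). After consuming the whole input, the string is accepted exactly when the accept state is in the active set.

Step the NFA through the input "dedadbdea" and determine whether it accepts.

Answer: REJECT

Steps:
S₀ = ε-closure({0}) = {0,1,2,4,8}
'd' @ 1: {1,2,3,4,8,9}  (accept∈set)
'e' @ 2: {}  — dead — no transitions
rest 'dadbdea' ignored (set empty)
after full input: {}  (accept=1 not in)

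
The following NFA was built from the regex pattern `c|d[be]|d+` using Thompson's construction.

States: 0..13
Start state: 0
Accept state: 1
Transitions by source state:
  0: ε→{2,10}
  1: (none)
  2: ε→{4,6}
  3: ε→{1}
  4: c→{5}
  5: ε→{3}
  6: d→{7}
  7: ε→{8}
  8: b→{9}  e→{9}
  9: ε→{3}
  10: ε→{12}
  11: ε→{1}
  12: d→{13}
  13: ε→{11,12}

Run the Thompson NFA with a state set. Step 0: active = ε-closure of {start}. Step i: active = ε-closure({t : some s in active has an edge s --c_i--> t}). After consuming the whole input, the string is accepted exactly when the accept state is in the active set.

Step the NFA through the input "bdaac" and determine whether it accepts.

start: ε-closure({0}) = {0,2,4,6,10,12}
'b' @ 1: {}  — no active states
rest 'daac' ignored (set empty)
final: {}; accept 1 not in set

Answer: REJECT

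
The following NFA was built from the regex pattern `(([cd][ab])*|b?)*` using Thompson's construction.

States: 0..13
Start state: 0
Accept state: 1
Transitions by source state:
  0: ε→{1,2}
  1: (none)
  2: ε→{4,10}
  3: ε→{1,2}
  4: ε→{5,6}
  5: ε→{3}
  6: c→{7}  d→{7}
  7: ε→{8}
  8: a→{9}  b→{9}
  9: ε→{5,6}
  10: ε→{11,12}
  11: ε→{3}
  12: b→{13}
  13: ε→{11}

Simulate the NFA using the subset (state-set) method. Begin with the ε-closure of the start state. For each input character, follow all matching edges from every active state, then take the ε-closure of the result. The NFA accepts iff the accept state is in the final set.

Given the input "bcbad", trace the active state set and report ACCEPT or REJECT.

initial (ε-close {0}): {0,1,2,3,4,5,6,10,11,12}
'b' @ 1: {1,2,3,4,5,6,10,11,12,13}  ✓accept
'c' @ 2: {7,8}
'b' @ 3: {1,2,3,4,5,6,9,10,11,12}  ✓accept
'a' @ 4: {}  — dead — no transitions
rest 'd' ignored (set empty)
end set {} — state 1 not in

Answer: REJECT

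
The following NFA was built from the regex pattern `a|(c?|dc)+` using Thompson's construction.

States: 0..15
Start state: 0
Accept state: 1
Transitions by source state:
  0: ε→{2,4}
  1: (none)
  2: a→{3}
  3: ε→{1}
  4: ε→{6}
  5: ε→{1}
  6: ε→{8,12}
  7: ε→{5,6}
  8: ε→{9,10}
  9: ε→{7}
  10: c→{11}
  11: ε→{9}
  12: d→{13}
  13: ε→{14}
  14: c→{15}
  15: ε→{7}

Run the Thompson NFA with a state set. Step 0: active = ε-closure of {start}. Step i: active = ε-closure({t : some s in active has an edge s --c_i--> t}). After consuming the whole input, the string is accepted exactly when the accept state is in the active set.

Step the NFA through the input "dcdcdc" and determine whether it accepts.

S₀ = ε-closure({0}) = {0,1,2,4,5,6,7,8,9,10,12}
'd' @ 1: {13,14}
'c' @ 2: {1,5,6,7,8,9,10,12,15}  ✓accept
'd' @ 3: {13,14}
'c' @ 4: {1,5,6,7,8,9,10,12,15}  ✓accept
'd' @ 5: {13,14}
'c' @ 6: {1,5,6,7,8,9,10,12,15}  ✓accept
end set {1,5,6,7,8,9,10,12,15} — state 1 in

Answer: ACCEPT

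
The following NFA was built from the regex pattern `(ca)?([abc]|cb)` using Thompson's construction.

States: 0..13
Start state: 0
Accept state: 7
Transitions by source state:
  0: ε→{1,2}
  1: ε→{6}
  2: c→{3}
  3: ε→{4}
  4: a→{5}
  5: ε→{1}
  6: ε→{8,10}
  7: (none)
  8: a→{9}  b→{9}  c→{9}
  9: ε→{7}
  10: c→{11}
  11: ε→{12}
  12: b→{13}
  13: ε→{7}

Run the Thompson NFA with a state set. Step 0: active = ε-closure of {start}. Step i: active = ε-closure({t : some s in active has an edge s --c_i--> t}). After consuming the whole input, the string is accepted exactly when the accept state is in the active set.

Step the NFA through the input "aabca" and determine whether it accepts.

Answer: REJECT

Trace:
start: ε-closure({0}) = {0,1,2,6,8,10}
'a' @ 1: {7,9}  [accepting]
'a' @ 2: {}  — no active states
rest 'bca' ignored (set empty)
final: {}; accept 7 not in set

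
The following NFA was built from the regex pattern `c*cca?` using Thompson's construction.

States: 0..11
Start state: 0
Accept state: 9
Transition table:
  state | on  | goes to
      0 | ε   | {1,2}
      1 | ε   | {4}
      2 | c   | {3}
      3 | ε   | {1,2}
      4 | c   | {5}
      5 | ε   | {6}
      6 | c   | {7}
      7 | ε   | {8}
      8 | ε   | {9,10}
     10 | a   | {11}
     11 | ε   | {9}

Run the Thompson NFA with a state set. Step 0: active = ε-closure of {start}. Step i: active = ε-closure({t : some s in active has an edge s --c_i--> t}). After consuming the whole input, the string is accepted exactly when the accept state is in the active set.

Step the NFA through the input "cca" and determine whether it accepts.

Answer: ACCEPT

Trace:
S₀ = ε-closure({0}) = {0,1,2,4}
'c' @ 1: {1,2,3,4,5,6}
'c' @ 2: {1,2,3,4,5,6,7,8,9,10}  [accepting]
'a' @ 3: {9,11}  [accepting]
final: {9,11}; accept 9 in set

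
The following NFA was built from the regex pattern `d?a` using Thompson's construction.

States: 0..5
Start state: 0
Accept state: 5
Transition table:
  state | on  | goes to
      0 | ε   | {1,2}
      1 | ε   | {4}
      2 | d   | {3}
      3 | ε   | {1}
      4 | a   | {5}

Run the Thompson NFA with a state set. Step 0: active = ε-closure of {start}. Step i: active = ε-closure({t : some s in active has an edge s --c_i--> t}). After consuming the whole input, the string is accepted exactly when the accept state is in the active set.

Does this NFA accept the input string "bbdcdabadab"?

Answer: REJECT

Trace:
S₀ = ε-closure({0}) = {0,1,2,4}
'b' @ 1: {}  — no active states
rest 'bdcdabadab' ignored (set empty)
end set {} — state 5 not in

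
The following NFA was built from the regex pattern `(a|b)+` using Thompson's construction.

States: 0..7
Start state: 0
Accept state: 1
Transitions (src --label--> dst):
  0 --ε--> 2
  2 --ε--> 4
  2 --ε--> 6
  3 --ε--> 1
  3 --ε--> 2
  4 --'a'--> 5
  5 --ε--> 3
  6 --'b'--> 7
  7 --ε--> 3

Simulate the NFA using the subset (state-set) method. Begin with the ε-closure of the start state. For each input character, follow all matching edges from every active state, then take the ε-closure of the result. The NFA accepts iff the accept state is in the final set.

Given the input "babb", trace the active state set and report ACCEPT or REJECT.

Answer: ACCEPT

Trace:
S₀ = ε-closure({0}) = {0,2,4,6}
'b' @ 1: {1,2,3,4,6,7}  ✓accept
'a' @ 2: {1,2,3,4,5,6}  ✓accept
'b' @ 3: {1,2,3,4,6,7}  ✓accept
'b' @ 4: {1,2,3,4,6,7}  ✓accept
final: {1,2,3,4,6,7}; accept 1 in set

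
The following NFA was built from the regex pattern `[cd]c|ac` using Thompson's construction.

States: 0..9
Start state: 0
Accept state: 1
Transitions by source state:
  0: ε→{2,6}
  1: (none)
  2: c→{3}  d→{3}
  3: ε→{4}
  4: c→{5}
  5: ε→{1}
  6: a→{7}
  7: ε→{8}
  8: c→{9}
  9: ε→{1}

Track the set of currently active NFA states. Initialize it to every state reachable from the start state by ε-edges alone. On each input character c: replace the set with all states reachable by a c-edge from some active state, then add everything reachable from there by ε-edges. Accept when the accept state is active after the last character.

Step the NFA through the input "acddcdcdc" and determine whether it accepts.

Answer: REJECT

Trace:
initial (ε-close {0}): {0,2,6}
'a' @ 1: {7,8}
'c' @ 2: {1,9}  (accept∈set)
'd' @ 3: {}  — no active states
rest 'dcdcdc' ignored (set empty)
end set {} — state 1 not in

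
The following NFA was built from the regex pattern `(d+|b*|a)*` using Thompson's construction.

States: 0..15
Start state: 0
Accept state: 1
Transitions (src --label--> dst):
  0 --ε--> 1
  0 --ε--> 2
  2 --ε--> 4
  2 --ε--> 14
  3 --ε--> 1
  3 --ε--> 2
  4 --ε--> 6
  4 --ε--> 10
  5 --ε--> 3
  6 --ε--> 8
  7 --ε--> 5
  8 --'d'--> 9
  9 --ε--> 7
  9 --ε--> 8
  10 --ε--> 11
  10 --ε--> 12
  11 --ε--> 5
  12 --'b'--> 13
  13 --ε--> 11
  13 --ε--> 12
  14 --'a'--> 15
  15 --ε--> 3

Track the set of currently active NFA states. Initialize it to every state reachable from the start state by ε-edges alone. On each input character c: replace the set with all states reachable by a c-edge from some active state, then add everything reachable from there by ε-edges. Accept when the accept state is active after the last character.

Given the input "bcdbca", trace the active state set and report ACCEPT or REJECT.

Answer: REJECT

Trace:
S₀ = ε-closure({0}) = {0,1,2,3,4,5,6,8,10,11,12,14}
'b' @ 1: {1,2,3,4,5,6,8,10,11,12,13,14}  [accepting]
'c' @ 2: {}  — state set empty
rest 'dbca' ignored (set empty)
final: {}; accept 1 not in set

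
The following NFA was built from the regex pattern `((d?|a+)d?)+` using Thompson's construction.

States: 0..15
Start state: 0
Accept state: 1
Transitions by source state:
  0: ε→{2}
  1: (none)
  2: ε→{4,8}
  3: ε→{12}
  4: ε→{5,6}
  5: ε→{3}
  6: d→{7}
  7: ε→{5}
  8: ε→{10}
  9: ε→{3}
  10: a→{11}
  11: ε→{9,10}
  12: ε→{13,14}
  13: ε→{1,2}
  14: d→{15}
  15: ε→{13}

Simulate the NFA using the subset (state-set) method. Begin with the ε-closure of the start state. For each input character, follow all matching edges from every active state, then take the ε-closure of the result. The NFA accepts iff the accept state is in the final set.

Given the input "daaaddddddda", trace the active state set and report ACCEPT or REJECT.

initial (ε-close {0}): {0,1,2,3,4,5,6,8,10,12,13,14}
'd' @ 1: {1,2,3,4,5,6,7,8,10,12,13,14,15}  (accept∈set)
'a' @ 2: {1,2,3,4,5,6,8,9,10,11,12,13,14}  (accept∈set)
'a' @ 3: {1,2,3,4,5,6,8,9,10,11,12,13,14}  (accept∈set)
'a' @ 4: {1,2,3,4,5,6,8,9,10,11,12,13,14}  (accept∈set)
'd' @ 5: {1,2,3,4,5,6,7,8,10,12,13,14,15}  (accept∈set)
'd' @ 6: {1,2,3,4,5,6,7,8,10,12,13,14,15}  (accept∈set)
'd' @ 7: {1,2,3,4,5,6,7,8,10,12,13,14,15}  (accept∈set)
'd' @ 8: {1,2,3,4,5,6,7,8,10,12,13,14,15}  (accept∈set)
'd' @ 9: {1,2,3,4,5,6,7,8,10,12,13,14,15}  (accept∈set)
'd' @ 10: {1,2,3,4,5,6,7,8,10,12,13,14,15}  (accept∈set)
'd' @ 11: {1,2,3,4,5,6,7,8,10,12,13,14,15}  (accept∈set)
'a' @ 12: {1,2,3,4,5,6,8,9,10,11,12,13,14}  (accept∈set)
after full input: {1,2,3,4,5,6,8,9,10,11,12,13,14}  (accept=1 in)

Answer: ACCEPT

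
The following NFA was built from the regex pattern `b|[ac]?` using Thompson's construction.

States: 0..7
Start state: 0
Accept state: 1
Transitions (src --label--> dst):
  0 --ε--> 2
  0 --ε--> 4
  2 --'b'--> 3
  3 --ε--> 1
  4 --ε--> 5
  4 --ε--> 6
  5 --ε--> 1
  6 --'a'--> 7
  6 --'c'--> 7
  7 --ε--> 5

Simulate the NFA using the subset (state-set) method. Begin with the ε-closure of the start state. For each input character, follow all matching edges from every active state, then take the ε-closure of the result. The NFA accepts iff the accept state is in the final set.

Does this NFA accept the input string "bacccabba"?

Answer: REJECT

Trace:
S₀ = ε-closure({0}) = {0,1,2,4,5,6}
'b' @ 1: {1,3}  ✓accept
'a' @ 2: {}  — no active states
rest 'cccabba' ignored (set empty)
after full input: {}  (accept=1 not in)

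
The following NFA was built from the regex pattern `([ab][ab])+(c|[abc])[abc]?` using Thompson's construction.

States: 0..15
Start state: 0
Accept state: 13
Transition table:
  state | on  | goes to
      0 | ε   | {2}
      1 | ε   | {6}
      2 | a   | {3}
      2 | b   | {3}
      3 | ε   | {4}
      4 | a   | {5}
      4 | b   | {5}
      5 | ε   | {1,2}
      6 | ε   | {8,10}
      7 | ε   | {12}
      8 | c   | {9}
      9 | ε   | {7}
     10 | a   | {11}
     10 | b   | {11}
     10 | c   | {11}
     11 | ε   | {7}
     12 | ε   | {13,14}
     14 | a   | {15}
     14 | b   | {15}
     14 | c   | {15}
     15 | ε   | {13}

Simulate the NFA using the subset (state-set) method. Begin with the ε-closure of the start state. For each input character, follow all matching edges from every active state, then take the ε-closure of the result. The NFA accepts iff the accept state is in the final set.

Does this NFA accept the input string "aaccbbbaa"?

Answer: REJECT

Trace:
S₀ = ε-closure({0}) = {0,2}
'a' @ 1: {3,4}
'a' @ 2: {1,2,5,6,8,10}
'c' @ 3: {7,9,11,12,13,14}  [accepting]
'c' @ 4: {13,15}  [accepting]
'b' @ 5: {}  — state set empty
rest 'bbaa' ignored (set empty)
end set {} — state 13 not in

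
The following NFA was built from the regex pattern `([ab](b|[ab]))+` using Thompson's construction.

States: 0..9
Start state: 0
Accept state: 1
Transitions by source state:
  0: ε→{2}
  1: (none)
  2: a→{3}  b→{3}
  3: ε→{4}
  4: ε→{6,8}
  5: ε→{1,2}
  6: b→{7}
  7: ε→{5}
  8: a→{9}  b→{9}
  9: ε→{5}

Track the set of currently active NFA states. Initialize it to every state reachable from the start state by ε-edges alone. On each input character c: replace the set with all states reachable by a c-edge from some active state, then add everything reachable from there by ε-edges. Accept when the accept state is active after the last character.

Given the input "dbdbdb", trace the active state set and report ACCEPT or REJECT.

Answer: REJECT

Trace:
initial (ε-close {0}): {0,2}
'd' @ 1: {}  — dead — no transitions
rest 'bdbdb' ignored (set empty)
after full input: {}  (accept=1 not in)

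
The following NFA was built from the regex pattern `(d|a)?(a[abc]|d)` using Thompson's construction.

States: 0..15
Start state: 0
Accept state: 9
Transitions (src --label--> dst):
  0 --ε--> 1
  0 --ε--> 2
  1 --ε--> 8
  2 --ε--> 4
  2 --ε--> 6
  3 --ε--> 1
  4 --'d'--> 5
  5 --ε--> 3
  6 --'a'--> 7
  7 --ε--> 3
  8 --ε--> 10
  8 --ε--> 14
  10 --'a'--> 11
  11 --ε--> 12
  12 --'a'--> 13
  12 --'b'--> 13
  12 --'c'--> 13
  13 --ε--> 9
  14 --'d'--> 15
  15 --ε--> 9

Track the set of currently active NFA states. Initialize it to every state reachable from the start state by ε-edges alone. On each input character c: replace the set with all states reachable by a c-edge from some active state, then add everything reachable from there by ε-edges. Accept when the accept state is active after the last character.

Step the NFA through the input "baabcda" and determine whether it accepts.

initial (ε-close {0}): {0,1,2,4,6,8,10,14}
'b' @ 1: {}  — state set empty
rest 'aabcda' ignored (set empty)
after full input: {}  (accept=9 not in)

Answer: REJECT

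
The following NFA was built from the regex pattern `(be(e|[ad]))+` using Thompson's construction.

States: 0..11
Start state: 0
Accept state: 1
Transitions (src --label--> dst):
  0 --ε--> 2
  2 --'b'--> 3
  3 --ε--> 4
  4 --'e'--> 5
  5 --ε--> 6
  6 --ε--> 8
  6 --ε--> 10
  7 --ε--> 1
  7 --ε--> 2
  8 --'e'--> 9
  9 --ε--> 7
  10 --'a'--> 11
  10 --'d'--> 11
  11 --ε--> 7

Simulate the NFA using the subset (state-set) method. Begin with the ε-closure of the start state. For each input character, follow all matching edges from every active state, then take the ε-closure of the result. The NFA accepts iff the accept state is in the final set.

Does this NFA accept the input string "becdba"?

initial (ε-close {0}): {0,2}
'b' @ 1: {3,4}
'e' @ 2: {5,6,8,10}
'c' @ 3: {}  — state set empty
rest 'dba' ignored (set empty)
final: {}; accept 1 not in set

Answer: REJECT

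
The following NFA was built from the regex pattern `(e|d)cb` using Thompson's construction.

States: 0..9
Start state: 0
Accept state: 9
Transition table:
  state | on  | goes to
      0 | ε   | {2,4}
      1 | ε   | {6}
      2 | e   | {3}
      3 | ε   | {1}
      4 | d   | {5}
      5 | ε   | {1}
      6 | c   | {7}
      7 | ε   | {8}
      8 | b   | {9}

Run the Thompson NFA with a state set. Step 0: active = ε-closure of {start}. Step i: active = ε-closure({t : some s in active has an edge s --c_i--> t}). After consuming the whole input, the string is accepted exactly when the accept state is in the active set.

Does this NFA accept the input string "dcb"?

Answer: ACCEPT

Trace:
initial (ε-close {0}): {0,2,4}
'd' @ 1: {1,5,6}
'c' @ 2: {7,8}
'b' @ 3: {9}  (accept∈set)
final: {9}; accept 9 in set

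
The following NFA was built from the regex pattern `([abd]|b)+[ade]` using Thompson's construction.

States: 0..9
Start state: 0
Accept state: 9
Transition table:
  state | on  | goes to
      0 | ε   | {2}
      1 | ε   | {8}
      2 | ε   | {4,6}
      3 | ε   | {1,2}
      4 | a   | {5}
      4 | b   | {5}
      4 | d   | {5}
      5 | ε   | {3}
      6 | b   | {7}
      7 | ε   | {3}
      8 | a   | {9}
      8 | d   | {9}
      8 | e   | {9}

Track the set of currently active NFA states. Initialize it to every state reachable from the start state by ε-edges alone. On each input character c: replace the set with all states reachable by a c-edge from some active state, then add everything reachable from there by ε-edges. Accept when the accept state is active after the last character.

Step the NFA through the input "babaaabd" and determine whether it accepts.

initial (ε-close {0}): {0,2,4,6}
'b' @ 1: {1,2,3,4,5,6,7,8}
'a' @ 2: {1,2,3,4,5,6,8,9}  [accepting]
'b' @ 3: {1,2,3,4,5,6,7,8}
'a' @ 4: {1,2,3,4,5,6,8,9}  [accepting]
'a' @ 5: {1,2,3,4,5,6,8,9}  [accepting]
'a' @ 6: {1,2,3,4,5,6,8,9}  [accepting]
'b' @ 7: {1,2,3,4,5,6,7,8}
'd' @ 8: {1,2,3,4,5,6,8,9}  [accepting]
end set {1,2,3,4,5,6,8,9} — state 9 in

Answer: ACCEPT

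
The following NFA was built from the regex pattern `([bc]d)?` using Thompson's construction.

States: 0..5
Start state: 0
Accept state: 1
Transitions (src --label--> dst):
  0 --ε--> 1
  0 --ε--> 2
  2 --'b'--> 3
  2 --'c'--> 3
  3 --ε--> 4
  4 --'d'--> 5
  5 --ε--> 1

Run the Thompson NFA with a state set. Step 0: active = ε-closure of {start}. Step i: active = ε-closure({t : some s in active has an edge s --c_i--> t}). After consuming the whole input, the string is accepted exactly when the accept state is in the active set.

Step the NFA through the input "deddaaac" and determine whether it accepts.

S₀ = ε-closure({0}) = {0,1,2}
'd' @ 1: {}  — dead — no transitions
rest 'eddaaac' ignored (set empty)
end set {} — state 1 not in

Answer: REJECT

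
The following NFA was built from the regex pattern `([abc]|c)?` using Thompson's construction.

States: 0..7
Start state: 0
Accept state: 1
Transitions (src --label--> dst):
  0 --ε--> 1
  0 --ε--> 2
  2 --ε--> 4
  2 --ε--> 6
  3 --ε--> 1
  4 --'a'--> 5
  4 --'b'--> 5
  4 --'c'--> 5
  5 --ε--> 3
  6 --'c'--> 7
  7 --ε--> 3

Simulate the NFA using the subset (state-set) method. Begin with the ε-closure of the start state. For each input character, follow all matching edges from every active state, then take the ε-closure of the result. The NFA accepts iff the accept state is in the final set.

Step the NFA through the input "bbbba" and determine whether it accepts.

Answer: REJECT

Steps:
S₀ = ε-closure({0}) = {0,1,2,4,6}
'b' @ 1: {1,3,5}  (accept∈set)
'b' @ 2: {}  — state set empty
rest 'bba' ignored (set empty)
after full input: {}  (accept=1 not in)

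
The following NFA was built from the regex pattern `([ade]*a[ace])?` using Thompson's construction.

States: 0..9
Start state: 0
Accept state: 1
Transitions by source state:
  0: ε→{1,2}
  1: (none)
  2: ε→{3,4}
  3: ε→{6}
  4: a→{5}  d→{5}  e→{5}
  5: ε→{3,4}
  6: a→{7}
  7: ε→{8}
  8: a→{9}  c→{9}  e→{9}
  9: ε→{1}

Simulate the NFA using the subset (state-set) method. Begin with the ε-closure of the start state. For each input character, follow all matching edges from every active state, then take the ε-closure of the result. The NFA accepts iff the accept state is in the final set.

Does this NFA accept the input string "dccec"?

Answer: REJECT

Steps:
S₀ = ε-closure({0}) = {0,1,2,3,4,6}
'd' @ 1: {3,4,5,6}
'c' @ 2: {}  — state set empty
rest 'cec' ignored (set empty)
after full input: {}  (accept=1 not in)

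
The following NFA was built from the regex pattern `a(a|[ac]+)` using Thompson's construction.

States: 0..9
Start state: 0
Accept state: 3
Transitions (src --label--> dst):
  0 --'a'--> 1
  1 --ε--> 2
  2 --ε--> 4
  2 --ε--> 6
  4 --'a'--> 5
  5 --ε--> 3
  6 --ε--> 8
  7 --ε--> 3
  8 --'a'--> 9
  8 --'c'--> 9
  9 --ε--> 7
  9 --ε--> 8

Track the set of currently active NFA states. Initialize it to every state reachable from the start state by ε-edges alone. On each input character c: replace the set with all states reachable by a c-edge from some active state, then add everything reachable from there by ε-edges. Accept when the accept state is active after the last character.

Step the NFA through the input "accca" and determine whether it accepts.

Answer: ACCEPT

Steps:
start: ε-closure({0}) = {0}
'a' @ 1: {1,2,4,6,8}
'c' @ 2: {3,7,8,9}  ✓accept
'c' @ 3: {3,7,8,9}  ✓accept
'c' @ 4: {3,7,8,9}  ✓accept
'a' @ 5: {3,7,8,9}  ✓accept
final: {3,7,8,9}; accept 3 in set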